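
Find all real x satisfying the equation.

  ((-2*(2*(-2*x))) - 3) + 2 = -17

Step 1. [((-2*(2*(-2*x))) - 3) + 2 = -17] subtract 2: x sits inside (… + 2) ⇒ sub: (-2*(2*(-2*x))) - 3 = -19.
Step 2. [(-2*(2*(-2*x))) - 3 = -19] peel the -3: add 3 from each side. So sub: -2*(2*(-2*x)) = -16.
Step 3. [-2*(2*(-2*x)) = -16] divide by the outer -2, so div: 2*(-2*x) = 8.
Step 4. [2*(-2*x) = 8] 2 out front; divide by 2, so div: -2*x = 4.
Step 5. [-2*x = 4] -2·(inner) — divide through by -2. So div: x = -2.

Answer: x ∈ {-2}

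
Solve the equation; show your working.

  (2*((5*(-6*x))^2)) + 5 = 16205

Step 1. [(2*((5*(-6*x))^2)) + 5 = 16205] peel the +5: subtract 5 from each side. So sub: 2*((5*(-6*x))^2) = 16200.
Step 2. [2*((5*(-6*x))^2) = 16200] 2 out front; divide by 2 ⇒ div: (5*(-6*x))^2 = 8100.
Step 3. [(5*(-6*x))^2 = 8100] LHS squared, RHS 8100 ≥ 0: apply √ (±). So sqrt: 5*(-6*x) = 90 or -90.
Step 4. [5*(-6*x) = 90 or -90] leading coefficient 5: divide by 5 ⇒ div: -6*x = 18 or -18.
Step 5. [-6*x = 18 or -18] leading coefficient -6: divide by -6, so div: x = -3 or 3.

Answer: x ∈ {-3, 3}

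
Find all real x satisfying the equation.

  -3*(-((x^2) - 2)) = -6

Step 1. [-3*(-((x^2) - 2)) = -6] -3·(inner) — divide through by -3. So div: -((x^2) - 2) = 2.
Step 2. [-((x^2) - 2) = 2] flip signs both sides, so neg: (x^2) - 2 = -2.
Step 3. [(x^2) - 2 = -2] peel the -2: add 2 from each side. So sub: x^2 = 0.
Step 4. [x^2 = 0] LHS squared, RHS 0 ≥ 0: apply √ (±) ⇒ sqrt: x = 0.

Answer: x ∈ {0}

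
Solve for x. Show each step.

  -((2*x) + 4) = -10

Step 1. [-((2*x) + 4) = -10] flip signs both sides ⇒ neg: (2*x) + 4 = 10.
Step 2. [(2*x) + 4 = 10] +4 is outermost — subtract 4 both sides. So sub: 2*x = 6.
Step 3. [2*x = 6] 2 out front; divide by 2 ⇒ div: x = 3.

Answer: x ∈ {3}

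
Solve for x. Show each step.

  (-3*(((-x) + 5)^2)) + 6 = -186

Step 1. [(-3*(((-x) + 5)^2)) + 6 = -186] -3 | LHS and -3 | -186: pull -3 out, so factor: (((-x) + 5)^2) - 2 = 62.
Step 2. [(((-x) + 5)^2) - 2 = 62] the outer -2 inverts by adding 2, so sub: ((-x) + 5)^2 = 64.
Step 3. [((-x) + 5)^2 = 64] LHS squared, RHS 64 ≥ 0: apply √ (±) ⇒ sqrt: (-x) + 5 = 8 or -8.
Step 4. [(-x) + 5 = 8 or -8] 5 comes off first (subtract 5), so sub: -x = 3 or -13.
Step 5. [-x = 3 or -13] leading − — multiply by −1. So neg: x = -3 or 13.

Answer: x ∈ {-3, 13}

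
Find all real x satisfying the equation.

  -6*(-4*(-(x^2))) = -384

Step 1. [-6*(-4*(-(x^2))) = -384] LHS = -6·(…); ÷-6 both sides ⇒ div: -4*(-(x^2)) = 64.
Step 2. [-4*(-(x^2)) = 64] -4·(inner) — divide through by -4, so div: -(x^2) = -16.
Step 3. [-(x^2) = -16] flip signs both sides. So neg: x^2 = 16.
Step 4. [x^2 = 16] √ both sides: 16 ≥ 0 gives two branches. So sqrt: x = 4 or -4.

Answer: x ∈ {-4, 4}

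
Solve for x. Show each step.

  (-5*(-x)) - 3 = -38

Step 1. [(-5*(-x)) - 3 = -38] add 3: x sits inside (… - 3). So sub: -5*(-x) = -35.
Step 2. [-5*(-x) = -35] -5·(inner) — divide through by -5, so div: -x = 7.
Step 3. [-x = 7] leading − — multiply by −1 ⇒ neg: x = -7.

Answer: x ∈ {-7}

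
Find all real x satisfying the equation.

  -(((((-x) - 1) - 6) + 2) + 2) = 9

Step 1. [-(((((-x) - 1) - 6) + 2) + 2) = 9] flip signs both sides ⇒ neg: ((((-x) - 1) - 6) + 2) + 2 = -9.
Step 2. [((((-x) - 1) - 6) + 2) + 2 = -9] subtract 2: x sits inside (… + 2) ⇒ sub: (((-x) - 1) - 6) + 2 = -11.
Step 3. [(((-x) - 1) - 6) + 2 = -11] subtract 2: x sits inside (… + 2). So sub: ((-x) - 1) - 6 = -13.
Step 4. [((-x) - 1) - 6 = -13] -6 is outermost — add 6 both sides, so sub: (-x) - 1 = -7.
Step 5. [(-x) - 1 = -7] -1 is outermost — add 1 both sides ⇒ sub: -x = -6.
Step 6. [-x = -6] LHS negated; negate both sides ⇒ neg: x = 6.

Answer: x ∈ {6}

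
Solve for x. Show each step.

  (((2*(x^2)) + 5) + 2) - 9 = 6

Step 1. [(((2*(x^2)) + 5) + 2) - 9 = 6] peel the -9: add 9 from each side. So sub: ((2*(x^2)) + 5) + 2 = 15.
Step 2. [((2*(x^2)) + 5) + 2 = 15] peel the +2: subtract 2 from each side. So sub: (2*(x^2)) + 5 = 13.
Step 3. [(2*(x^2)) + 5 = 13] +5 is outermost — subtract 5 both sides. So sub: 2*(x^2) = 8.
Step 4. [2*(x^2) = 8] LHS = 2·(…); ÷2 both sides. So div: x^2 = 4.
Step 5. [x^2 = 4] √ both sides: 4 ≥ 0 gives two branches. So sqrt: x = 2 or -2.

Answer: x ∈ {-2, 2}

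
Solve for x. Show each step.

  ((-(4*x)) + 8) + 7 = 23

Step 1. [((-(4*x)) + 8) + 7 = 23] +7 is outermost — subtract 7 both sides, so sub: (-(4*x)) + 8 = 16.
Step 2. [(-(4*x)) + 8 = 16] subtract 8: x sits inside (… + 8) ⇒ sub: -(4*x) = 8.
Step 3. [-(4*x) = 8] leading − — multiply by −1, so neg: 4*x = -8.
Step 4. [4*x = -8] 4 out front; divide by 4 ⇒ div: x = -2.

Answer: x ∈ {-2}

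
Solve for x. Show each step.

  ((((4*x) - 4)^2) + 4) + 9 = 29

Step 1. [((((4*x) - 4)^2) + 4) + 9 = 29] the outer +9 inverts by subtracting 9. So sub: (((4*x) - 4)^2) + 4 = 20.
Step 2. [(((4*x) - 4)^2) + 4 = 20] the outer +4 inverts by subtracting 4 ⇒ sub: ((4*x) - 4)^2 = 16.
Step 3. [((4*x) - 4)^2 = 16] √ both sides: 16 ≥ 0 gives two branches ⇒ sqrt: (4*x) - 4 = 4 or -4.
Step 4. [(4*x) - 4 = 4 or -4] 4 comes off first (add 4). So sub: 4*x = 8 or 0.
Step 5. [4*x = 8 or 0] leading coefficient 4: divide by 4 ⇒ div: x = 2 or 0.

Answer: x ∈ {0, 2}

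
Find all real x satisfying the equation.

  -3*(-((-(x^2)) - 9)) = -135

Step 1. [-3*(-((-(x^2)) - 9)) = -135] divide by the outer -3 ⇒ div: -((-(x^2)) - 9) = 45.
Step 2. [-((-(x^2)) - 9) = 45] LHS negated; negate both sides, so neg: (-(x^2)) - 9 = -45.
Step 3. [(-(x^2)) - 9 = -45] add 9: x sits inside (… - 9) ⇒ sub: -(x^2) = -36.
Step 4. [-(x^2) = -36] flip signs both sides ⇒ neg: x^2 = 36.
Step 5. [x^2 = 36] 36 ≥ 0, LHS is (·)² — take ±√. So sqrt: x = 6 or -6.

Answer: x ∈ {-6, 6}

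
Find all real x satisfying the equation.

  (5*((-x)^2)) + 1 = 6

Step 1. [(5*((-x)^2)) + 1 = 6] 1 comes off first (subtract 1). So sub: 5*((-x)^2) = 5.
Step 2. [5*((-x)^2) = 5] LHS = 5·(…); ÷5 both sides ⇒ div: (-x)^2 = 1.
Step 3. [(-x)^2 = 1] LHS squared, RHS 1 ≥ 0: apply √ (±), so sqrt: -x = 1 or -1.
Step 4. [-x = 1 or -1] flip signs both sides ⇒ neg: x = -1 or 1.

Answer: x ∈ {-1, 1}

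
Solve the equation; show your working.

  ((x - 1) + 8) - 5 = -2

Step 1. [((x - 1) + 8) - 5 = -2] -5 is outermost — add 5 both sides, so sub: (x - 1) + 8 = 3.
Step 2. [(x - 1) + 8 = 3] subtract 8: x sits inside (… + 8). So sub: x - 1 = -5.
Step 3. [x - 1 = -5] 1 comes off first (add 1) ⇒ sub: x = -4.

Answer: x ∈ {-4}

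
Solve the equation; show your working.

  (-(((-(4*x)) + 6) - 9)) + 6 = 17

Step 1. [(-(((-(4*x)) + 6) - 9)) + 6 = 17] +6 is outermost — subtract 6 both sides ⇒ sub: -(((-(4*x)) + 6) - 9) = 11.
Step 2. [-(((-(4*x)) + 6) - 9) = 11] leading − — multiply by −1, so neg: ((-(4*x)) + 6) - 9 = -11.
Step 3. [((-(4*x)) + 6) - 9 = -11] peel the -9: add 9 from each side ⇒ sub: (-(4*x)) + 6 = -2.
Step 4. [(-(4*x)) + 6 = -2] subtract 6: x sits inside (… + 6) ⇒ sub: -(4*x) = -8.
Step 5. [-(4*x) = -8] LHS negated; negate both sides, so neg: 4*x = 8.
Step 6. [4*x = 8] leading coefficient 4: divide by 4 ⇒ div: x = 2.

Answer: x ∈ {2}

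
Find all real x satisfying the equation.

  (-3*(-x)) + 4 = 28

Step 1. [(-3*(-x)) + 4 = 28] +4 is outermost — subtract 4 both sides. So sub: -3*(-x) = 24.
Step 2. [-3*(-x) = 24] divide by the outer -3 ⇒ div: -x = -8.
Step 3. [-x = -8] LHS negated; negate both sides. So neg: x = 8.

Answer: x ∈ {8}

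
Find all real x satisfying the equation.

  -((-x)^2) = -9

Step 1. [-((-x)^2) = -9] flip signs both sides, so neg: (-x)^2 = 9.
Step 2. [(-x)^2 = 9] LHS squared, RHS 9 ≥ 0: apply √ (±), so sqrt: -x = 3 or -3.
Step 3. [-x = 3 or -3] flip signs both sides ⇒ neg: x = -3 or 3.

Answer: x ∈ {-3, 3}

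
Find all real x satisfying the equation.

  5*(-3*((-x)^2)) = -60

Step 1. [5*(-3*((-x)^2)) = -60] 5·(inner) — divide through by 5, so div: -3*((-x)^2) = -12.
Step 2. [-3*((-x)^2) = -12] leading coefficient -3: divide by -3. So div: (-x)^2 = 4.
Step 3. [(-x)^2 = 4] √ both sides: 4 ≥ 0 gives two branches, so sqrt: -x = 2 or -2.
Step 4. [-x = 2 or -2] LHS negated; negate both sides. So neg: x = -2 or 2.

Answer: x ∈ {-2, 2}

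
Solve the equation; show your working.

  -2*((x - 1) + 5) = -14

Step 1. [-2*((x - 1) + 5) = -14] leading coefficient -2: divide by -2 ⇒ div: (x - 1) + 5 = 7.
Step 2. [(x - 1) + 5 = 7] 5 comes off first (subtract 5), so sub: x - 1 = 2.
Step 3. [x - 1 = 2] peel the -1: add 1 from each side, so sub: x = 3.

Answer: x ∈ {3}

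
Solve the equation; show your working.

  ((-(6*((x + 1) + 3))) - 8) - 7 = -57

Step 1. [((-(6*((x + 1) + 3))) - 8) - 7 = -57] 7 comes off first (add 7) ⇒ sub: (-(6*((x + 1) + 3))) - 8 = -50.
Step 2. [(-(6*((x + 1) + 3))) - 8 = -50] 8 comes off first (add 8). So sub: -(6*((x + 1) + 3)) = -42.
Step 3. [-(6*((x + 1) + 3)) = -42] flip signs both sides, so neg: 6*((x + 1) + 3) = 42.
Step 4. [6*((x + 1) + 3) = 42] leading coefficient 6: divide by 6, so div: (x + 1) + 3 = 7.
Step 5. [(x + 1) + 3 = 7] 3 comes off first (subtract 3), so sub: x + 1 = 4.
Step 6. [x + 1 = 4] subtract 1: x sits inside (… + 1), so sub: x = 3.

Answer: x ∈ {3}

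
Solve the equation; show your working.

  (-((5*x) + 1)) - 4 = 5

Step 1. [(-((5*x) + 1)) - 4 = 5] -4 is outermost — add 4 both sides. So sub: -((5*x) + 1) = 9.
Step 2. [-((5*x) + 1) = 9] LHS negated; negate both sides ⇒ neg: (5*x) + 1 = -9.
Step 3. [(5*x) + 1 = -9] +1 is outermost — subtract 1 both sides. So sub: 5*x = -10.
Step 4. [5*x = -10] 5·(inner) — divide through by 5. So div: x = -2.

Answer: x ∈ {-2}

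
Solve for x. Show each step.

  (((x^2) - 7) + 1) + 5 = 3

Step 1. [(((x^2) - 7) + 1) + 5 = 3] 5 comes off first (subtract 5) ⇒ sub: ((x^2) - 7) + 1 = -2.
Step 2. [((x^2) - 7) + 1 = -2] peel the +1: subtract 1 from each side. So sub: (x^2) - 7 = -3.
Step 3. [(x^2) - 7 = -3] add 7: x sits inside (… - 7). So sub: x^2 = 4.
Step 4. [x^2 = 4] √ both sides: 4 ≥ 0 gives two branches, so sqrt: x = 2 or -2.

Answer: x ∈ {-2, 2}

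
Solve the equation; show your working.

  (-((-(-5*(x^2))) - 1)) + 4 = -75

Step 1. [(-((-(-5*(x^2))) - 1)) + 4 = -75] the outer +4 inverts by subtracting 4 ⇒ sub: -((-(-5*(x^2))) - 1) = -79.
Step 2. [-((-(-5*(x^2))) - 1) = -79] LHS negated; negate both sides, so neg: (-(-5*(x^2))) - 1 = 79.
Step 3. [(-(-5*(x^2))) - 1 = 79] 1 comes off first (add 1). So sub: -(-5*(x^2)) = 80.
Step 4. [-(-5*(x^2)) = 80] flip signs both sides. So neg: -5*(x^2) = -80.
Step 5. [-5*(x^2) = -80] -5 out front; divide by -5, so div: x^2 = 16.
Step 6. [x^2 = 16] √ both sides: 16 ≥ 0 gives two branches, so sqrt: x = 4 or -4.

Answer: x ∈ {-4, 4}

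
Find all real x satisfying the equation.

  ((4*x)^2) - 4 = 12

Step 1. [((4*x)^2) - 4 = 12] peel the -4: add 4 from each side ⇒ sub: (4*x)^2 = 16.
Step 2. [(4*x)^2 = 16] 16 ≥ 0, LHS is (·)² — take ±√, so sqrt: 4*x = 4 or -4.
Step 3. [4*x = 4 or -4] 4·(inner) — divide through by 4 ⇒ div: x = 1 or -1.

Answer: x ∈ {-1, 1}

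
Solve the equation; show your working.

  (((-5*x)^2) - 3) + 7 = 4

Step 1. [(((-5*x)^2) - 3) + 7 = 4] subtract 7: x sits inside (… + 7), so sub: ((-5*x)^2) - 3 = -3.
Step 2. [((-5*x)^2) - 3 = -3] 3 comes off first (add 3). So sub: (-5*x)^2 = 0.
Step 3. [(-5*x)^2 = 0] 0 ≥ 0, LHS is (·)² — take ±√ ⇒ sqrt: -5*x = 0.
Step 4. [-5*x = 0] leading coefficient -5: divide by -5 ⇒ div: x = 0.

Answer: x ∈ {0}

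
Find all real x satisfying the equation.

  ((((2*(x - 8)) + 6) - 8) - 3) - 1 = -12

Step 1. [((((2*(x - 8)) + 6) - 8) - 3) - 1 = -12] add 1: x sits inside (… - 1) ⇒ sub: (((2*(x - 8)) + 6) - 8) - 3 = -11.
Step 2. [(((2*(x - 8)) + 6) - 8) - 3 = -11] peel the -3: add 3 from each side. So sub: ((2*(x - 8)) + 6) - 8 = -8.
Step 3. [((2*(x - 8)) + 6) - 8 = -8] -8 is outermost — add 8 both sides, so sub: (2*(x - 8)) + 6 = 0.
Step 4. [(2*(x - 8)) + 6 = 0] 2 divides every term; factor it out ⇒ factor: (x - 8) + 3 = 0.
Step 5. [(x - 8) + 3 = 0] peel the +3: subtract 3 from each side. So sub: x - 8 = -3.
Step 6. [x - 8 = -3] peel the -8: add 8 from each side, so sub: x = 5.

Answer: x ∈ {5}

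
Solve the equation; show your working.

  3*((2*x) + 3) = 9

Step 1. [3*((2*x) + 3) = 9] 3·(inner) — divide through by 3, so div: (2*x) + 3 = 3.
Step 2. [(2*x) + 3 = 3] 3 comes off first (subtract 3). So sub: 2*x = 0.
Step 3. [2*x = 0] LHS = 2·(…); ÷2 both sides ⇒ div: x = 0.

Answer: x ∈ {0}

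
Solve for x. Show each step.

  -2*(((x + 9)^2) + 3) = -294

Step 1. [-2*(((x + 9)^2) + 3) = -294] leading coefficient -2: divide by -2. So div: ((x + 9)^2) + 3 = 147.
Step 2. [((x + 9)^2) + 3 = 147] peel the +3: subtract 3 from each side. So sub: (x + 9)^2 = 144.
Step 3. [(x + 9)^2 = 144] √ both sides: 144 ≥ 0 gives two branches ⇒ sqrt: x + 9 = 12 or -12.
Step 4. [x + 9 = 12 or -12] the outer +9 inverts by subtracting 9 ⇒ sub: x = 3 or -21.

Answer: x ∈ {-21, 3}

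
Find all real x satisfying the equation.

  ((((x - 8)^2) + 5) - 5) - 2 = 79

Step 1. [((((x - 8)^2) + 5) - 5) - 2 = 79] the outer -2 inverts by adding 2. So sub: (((x - 8)^2) + 5) - 5 = 81.
Step 2. [(((x - 8)^2) + 5) - 5 = 81] add 5: x sits inside (… - 5) ⇒ sub: ((x - 8)^2) + 5 = 86.
Step 3. [((x - 8)^2) + 5 = 86] 5 comes off first (subtract 5), so sub: (x - 8)^2 = 81.
Step 4. [(x - 8)^2 = 81] √ both sides: 81 ≥ 0 gives two branches, so sqrt: x - 8 = 9 or -9.
Step 5. [x - 8 = 9 or -9] add 8: x sits inside (… - 8), so sub: x = 17 or -1.

Answer: x ∈ {-1, 17}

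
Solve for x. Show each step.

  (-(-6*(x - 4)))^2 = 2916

Step 1. [(-(-6*(x - 4)))^2 = 2916] √ both sides: 2916 ≥ 0 gives two branches ⇒ sqrt: -(-6*(x - 4)) = 54 or -54.
Step 2. [-(-6*(x - 4)) = 54 or -54] LHS negated; negate both sides. So neg: -6*(x - 4) = -54 or 54.
Step 3. [-6*(x - 4) = -54 or 54] LHS = -6·(…); ÷-6 both sides ⇒ div: x - 4 = 9 or -9.
Step 4. [x - 4 = 9 or -9] the outer -4 inverts by adding 4, so sub: x = 13 or -5.

Answer: x ∈ {-5, 13}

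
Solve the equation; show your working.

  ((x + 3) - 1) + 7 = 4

Step 1. [((x + 3) - 1) + 7 = 4] +7 is outermost — subtract 7 both sides. So sub: (x + 3) - 1 = -3.
Step 2. [(x + 3) - 1 = -3] -1 is outermost — add 1 both sides, so sub: x + 3 = -2.
Step 3. [x + 3 = -2] peel the +3: subtract 3 from each side. So sub: x = -5.

Answer: x ∈ {-5}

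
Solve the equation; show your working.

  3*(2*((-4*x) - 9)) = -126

Step 1. [3*(2*((-4*x) - 9)) = -126] 3 out front; divide by 3 ⇒ div: 2*((-4*x) - 9) = -42.
Step 2. [2*((-4*x) - 9) = -42] 2·(inner) — divide through by 2, so div: (-4*x) - 9 = -21.
Step 3. [(-4*x) - 9 = -21] the outer -9 inverts by adding 9. So sub: -4*x = -12.
Step 4. [-4*x = -12] leading coefficient -4: divide by -4. So div: x = 3.

Answer: x ∈ {3}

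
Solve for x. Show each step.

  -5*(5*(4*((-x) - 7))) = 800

Step 1. [-5*(5*(4*((-x) - 7))) = 800] leading coefficient -5: divide by -5, so div: 5*(4*((-x) - 7)) = -160.
Step 2. [5*(4*((-x) - 7)) = -160] leading coefficient 5: divide by 5 ⇒ div: 4*((-x) - 7) = -32.
Step 3. [4*((-x) - 7) = -32] divide by the outer 4 ⇒ div: (-x) - 7 = -8.
Step 4. [(-x) - 7 = -8] 7 comes off first (add 7), so sub: -x = -1.
Step 5. [-x = -1] flip signs both sides, so neg: x = 1.

Answer: x ∈ {1}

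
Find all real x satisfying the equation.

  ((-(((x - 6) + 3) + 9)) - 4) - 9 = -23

Step 1. [((-(((x - 6) + 3) + 9)) - 4) - 9 = -23] 9 comes off first (add 9). So sub: (-(((x - 6) + 3) + 9)) - 4 = -14.
Step 2. [(-(((x - 6) + 3) + 9)) - 4 = -14] 4 comes off first (add 4). So sub: -(((x - 6) + 3) + 9) = -10.
Step 3. [-(((x - 6) + 3) + 9) = -10] leading − — multiply by −1. So neg: ((x - 6) + 3) + 9 = 10.
Step 4. [((x - 6) + 3) + 9 = 10] 9 comes off first (subtract 9) ⇒ sub: (x - 6) + 3 = 1.
Step 5. [(x - 6) + 3 = 1] peel the +3: subtract 3 from each side, so sub: x - 6 = -2.
Step 6. [x - 6 = -2] the outer -6 inverts by adding 6 ⇒ sub: x = 4.

Answer: x ∈ {4}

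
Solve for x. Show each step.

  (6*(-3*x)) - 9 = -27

Step 1. [(6*(-3*x)) - 9 = -27] add 9: x sits inside (… - 9), so sub: 6*(-3*x) = -18.
Step 2. [6*(-3*x) = -18] 6·(inner) — divide through by 6 ⇒ div: -3*x = -3.
Step 3. [-3*x = -3] LHS = -3·(…); ÷-3 both sides ⇒ div: x = 1.

Answer: x ∈ {1}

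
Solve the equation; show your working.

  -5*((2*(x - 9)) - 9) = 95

Step 1. [-5*((2*(x - 9)) - 9) = 95] -5 out front; divide by -5, so div: (2*(x - 9)) - 9 = -19.
Step 2. [(2*(x - 9)) - 9 = -19] add 9: x sits inside (… - 9). So sub: 2*(x - 9) = -10.
Step 3. [2*(x - 9) = -10] divide by the outer 2 ⇒ div: x - 9 = -5.
Step 4. [x - 9 = -5] peel the -9: add 9 from each side ⇒ sub: x = 4.

Answer: x ∈ {4}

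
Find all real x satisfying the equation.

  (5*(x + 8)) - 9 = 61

Step 1. [(5*(x + 8)) - 9 = 61] 9 comes off first (add 9), so sub: 5*(x + 8) = 70.
Step 2. [5*(x + 8) = 70] divide by the outer 5. So div: x + 8 = 14.
Step 3. [x + 8 = 14] subtract 8: x sits inside (… + 8). So sub: x = 6.

Answer: x ∈ {6}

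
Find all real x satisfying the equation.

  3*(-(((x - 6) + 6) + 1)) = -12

Step 1. [3*(-(((x - 6) + 6) + 1)) = -12] leading coefficient 3: divide by 3 ⇒ div: -(((x - 6) + 6) + 1) = -4.
Step 2. [-(((x - 6) + 6) + 1) = -4] flip signs both sides ⇒ neg: ((x - 6) + 6) + 1 = 4.
Step 3. [((x - 6) + 6) + 1 = 4] subtract 1: x sits inside (… + 1) ⇒ sub: (x - 6) + 6 = 3.
Step 4. [(x - 6) + 6 = 3] the outer +6 inverts by subtracting 6, so sub: x - 6 = -3.
Step 5. [x - 6 = -3] peel the -6: add 6 from each side ⇒ sub: x = 3.

Answer: x ∈ {3}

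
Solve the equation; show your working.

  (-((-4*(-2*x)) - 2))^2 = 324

Step 1. [(-((-4*(-2*x)) - 2))^2 = 324] √ both sides: 324 ≥ 0 gives two branches, so sqrt: -((-4*(-2*x)) - 2) = 18 or -18.
Step 2. [-((-4*(-2*x)) - 2) = 18 or -18] leading − — multiply by −1 ⇒ neg: (-4*(-2*x)) - 2 = -18 or 18.
Step 3. [(-4*(-2*x)) - 2 = -18 or 18] the outer -2 inverts by adding 2. So sub: -4*(-2*x) = -16 or 20.
Step 4. [-4*(-2*x) = -16 or 20] leading coefficient -4: divide by -4, so div: -2*x = 4 or -5.
Step 5. [-2*x = 4 or -5] -2·(inner) — divide through by -2 ⇒ div: x = -2 or 5/2.

Answer: x ∈ {-2, 5/2}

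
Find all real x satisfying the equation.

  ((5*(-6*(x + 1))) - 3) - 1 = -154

Step 1. [((5*(-6*(x + 1))) - 3) - 1 = -154] peel the -1: add 1 from each side. So sub: (5*(-6*(x + 1))) - 3 = -153.
Step 2. [(5*(-6*(x + 1))) - 3 = -153] 3 comes off first (add 3). So sub: 5*(-6*(x + 1)) = -150.
Step 3. [5*(-6*(x + 1)) = -150] LHS = 5·(…); ÷5 both sides ⇒ div: -6*(x + 1) = -30.
Step 4. [-6*(x + 1) = -30] LHS = -6·(…); ÷-6 both sides, so div: x + 1 = 5.
Step 5. [x + 1 = 5] +1 is outermost — subtract 1 both sides ⇒ sub: x = 4.

Answer: x ∈ {4}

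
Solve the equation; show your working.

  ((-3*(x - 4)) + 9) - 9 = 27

Step 1. [((-3*(x - 4)) + 9) - 9 = 27] add 9: x sits inside (… - 9), so sub: (-3*(x - 4)) + 9 = 36.
Step 2. [(-3*(x - 4)) + 9 = 36] the outer +9 inverts by subtracting 9 ⇒ sub: -3*(x - 4) = 27.
Step 3. [-3*(x - 4) = 27] leading coefficient -3: divide by -3, so div: x - 4 = -9.
Step 4. [x - 4 = -9] the outer -4 inverts by adding 4, so sub: x = -5.

Answer: x ∈ {-5}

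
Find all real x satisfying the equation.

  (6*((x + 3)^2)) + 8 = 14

Step 1. [(6*((x + 3)^2)) + 8 = 14] 8 comes off first (subtract 8) ⇒ sub: 6*((x + 3)^2) = 6.
Step 2. [6*((x + 3)^2) = 6] LHS = 6·(…); ÷6 both sides, so div: (x + 3)^2 = 1.
Step 3. [(x + 3)^2 = 1] 1 ≥ 0, LHS is (·)² — take ±√ ⇒ sqrt: x + 3 = 1 or -1.
Step 4. [x + 3 = 1 or -1] subtract 3: x sits inside (… + 3) ⇒ sub: x = -2 or -4.

Answer: x ∈ {-4, -2}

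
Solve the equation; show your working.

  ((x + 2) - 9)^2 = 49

Step 1. [((x + 2) - 9)^2 = 49] √ both sides: 49 ≥ 0 gives two branches ⇒ sqrt: (x + 2) - 9 = 7 or -7.
Step 2. [(x + 2) - 9 = 7 or -7] the outer -9 inverts by adding 9, so sub: x + 2 = 16 or 2.
Step 3. [x + 2 = 16 or 2] peel the +2: subtract 2 from each side. So sub: x = 14 or 0.

Answer: x ∈ {0, 14}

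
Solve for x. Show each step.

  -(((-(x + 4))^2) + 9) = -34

Step 1. [-(((-(x + 4))^2) + 9) = -34] LHS negated; negate both sides. So neg: ((-(x + 4))^2) + 9 = 34.
Step 2. [((-(x + 4))^2) + 9 = 34] peel the +9: subtract 9 from each side ⇒ sub: (-(x + 4))^2 = 25.
Step 3. [(-(x + 4))^2 = 25] 25 ≥ 0, LHS is (·)² — take ±√. So sqrt: -(x + 4) = 5 or -5.
Step 4. [-(x + 4) = 5 or -5] LHS negated; negate both sides. So neg: x + 4 = -5 or 5.
Step 5. [x + 4 = -5 or 5] peel the +4: subtract 4 from each side. So sub: x = -9 or 1.

Answer: x ∈ {-9, 1}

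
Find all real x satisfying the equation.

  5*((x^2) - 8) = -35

Step 1. [5*((x^2) - 8) = -35] leading coefficient 5: divide by 5 ⇒ div: (x^2) - 8 = -7.
Step 2. [(x^2) - 8 = -7] -8 is outermost — add 8 both sides. So sub: x^2 = 1.
Step 3. [x^2 = 1] √ both sides: 1 ≥ 0 gives two branches, so sqrt: x = 1 or -1.

Answer: x ∈ {-1, 1}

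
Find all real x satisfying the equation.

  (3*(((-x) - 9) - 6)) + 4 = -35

Step 1. [(3*(((-x) - 9) - 6)) + 4 = -35] peel the +4: subtract 4 from each side ⇒ sub: 3*(((-x) - 9) - 6) = -39.
Step 2. [3*(((-x) - 9) - 6) = -39] LHS = 3·(…); ÷3 both sides. So div: ((-x) - 9) - 6 = -13.
Step 3. [((-x) - 9) - 6 = -13] add 6: x sits inside (… - 6), so sub: (-x) - 9 = -7.
Step 4. [(-x) - 9 = -7] -9 is outermost — add 9 both sides. So sub: -x = 2.
Step 5. [-x = 2] LHS negated; negate both sides, so neg: x = -2.

Answer: x ∈ {-2}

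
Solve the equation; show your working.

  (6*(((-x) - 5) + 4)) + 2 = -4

Step 1. [(6*(((-x) - 5) + 4)) + 2 = -4] +2 is outermost — subtract 2 both sides ⇒ sub: 6*(((-x) - 5) + 4) = -6.
Step 2. [6*(((-x) - 5) + 4) = -6] divide by the outer 6 ⇒ div: ((-x) - 5) + 4 = -1.
Step 3. [((-x) - 5) + 4 = -1] the outer +4 inverts by subtracting 4 ⇒ sub: (-x) - 5 = -5.
Step 4. [(-x) - 5 = -5] add 5: x sits inside (… - 5). So sub: -x = 0.
Step 5. [-x = 0] leading − — multiply by −1 ⇒ neg: x = 0.

Answer: x ∈ {0}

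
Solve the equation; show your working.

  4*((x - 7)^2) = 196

Step 1. [4*((x - 7)^2) = 196] leading coefficient 4: divide by 4. So div: (x - 7)^2 = 49.
Step 2. [(x - 7)^2 = 49] 49 ≥ 0, LHS is (·)² — take ±√ ⇒ sqrt: x - 7 = 7 or -7.
Step 3. [x - 7 = 7 or -7] the outer -7 inverts by adding 7 ⇒ sub: x = 14 or 0.

Answer: x ∈ {0, 14}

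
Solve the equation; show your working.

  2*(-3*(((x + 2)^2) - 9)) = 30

Step 1. [2*(-3*(((x + 2)^2) - 9)) = 30] leading coefficient 2: divide by 2 ⇒ div: -3*(((x + 2)^2) - 9) = 15.
Step 2. [-3*(((x + 2)^2) - 9) = 15] -3 out front; divide by -3, so div: ((x + 2)^2) - 9 = -5.
Step 3. [((x + 2)^2) - 9 = -5] -9 is outermost — add 9 both sides. So sub: (x + 2)^2 = 4.
Step 4. [(x + 2)^2 = 4] √ both sides: 4 ≥ 0 gives two branches, so sqrt: x + 2 = 2 or -2.
Step 5. [x + 2 = 2 or -2] 2 comes off first (subtract 2). So sub: x = 0 or -4.

Answer: x ∈ {-4, 0}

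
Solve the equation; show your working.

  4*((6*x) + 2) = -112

Step 1. [4*((6*x) + 2) = -112] leading coefficient 4: divide by 4 ⇒ div: (6*x) + 2 = -28.
Step 2. [(6*x) + 2 = -28] +2 is outermost — subtract 2 both sides, so sub: 6*x = -30.
Step 3. [6*x = -30] 6·(inner) — divide through by 6 ⇒ div: x = -5.

Answer: x ∈ {-5}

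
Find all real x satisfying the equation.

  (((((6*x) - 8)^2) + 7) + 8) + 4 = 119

Step 1. [(((((6*x) - 8)^2) + 7) + 8) + 4 = 119] +4 is outermost — subtract 4 both sides. So sub: ((((6*x) - 8)^2) + 7) + 8 = 115.
Step 2. [((((6*x) - 8)^2) + 7) + 8 = 115] peel the +8: subtract 8 from each side. So sub: (((6*x) - 8)^2) + 7 = 107.
Step 3. [(((6*x) - 8)^2) + 7 = 107] the outer +7 inverts by subtracting 7, so sub: ((6*x) - 8)^2 = 100.
Step 4. [((6*x) - 8)^2 = 100] LHS squared, RHS 100 ≥ 0: apply √ (±), so sqrt: (6*x) - 8 = 10 or -10.
Step 5. [(6*x) - 8 = 10 or -10] peel the -8: add 8 from each side ⇒ sub: 6*x = 18 or -2.
Step 6. [6*x = 18 or -2] leading coefficient 6: divide by 6 ⇒ div: x = 3 or -1/3.

Answer: x ∈ {-1/3, 3}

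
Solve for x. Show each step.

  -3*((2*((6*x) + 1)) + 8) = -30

Step 1. [-3*((2*((6*x) + 1)) + 8) = -30] -3 out front; divide by -3, so div: (2*((6*x) + 1)) + 8 = 10.
Step 2. [(2*((6*x) + 1)) + 8 = 10] +8 is outermost — subtract 8 both sides ⇒ sub: 2*((6*x) + 1) = 2.
Step 3. [2*((6*x) + 1) = 2] LHS = 2·(…); ÷2 both sides, so div: (6*x) + 1 = 1.
Step 4. [(6*x) + 1 = 1] the outer +1 inverts by subtracting 1, so sub: 6*x = 0.
Step 5. [6*x = 0] divide by the outer 6, so div: x = 0.

Answer: x ∈ {0}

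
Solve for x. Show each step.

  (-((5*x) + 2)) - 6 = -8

Step 1. [(-((5*x) + 2)) - 6 = -8] add 6: x sits inside (… - 6), so sub: -((5*x) + 2) = -2.
Step 2. [-((5*x) + 2) = -2] flip signs both sides. So neg: (5*x) + 2 = 2.
Step 3. [(5*x) + 2 = 2] peel the +2: subtract 2 from each side, so sub: 5*x = 0.
Step 4. [5*x = 0] 5·(inner) — divide through by 5, so div: x = 0.

Answer: x ∈ {0}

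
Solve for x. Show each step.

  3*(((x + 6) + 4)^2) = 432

Step 1. [3*(((x + 6) + 4)^2) = 432] divide by the outer 3 ⇒ div: ((x + 6) + 4)^2 = 144.
Step 2. [((x + 6) + 4)^2 = 144] 144 ≥ 0, LHS is (·)² — take ±√ ⇒ sqrt: (x + 6) + 4 = 12 or -12.
Step 3. [(x + 6) + 4 = 12 or -12] peel the +4: subtract 4 from each side ⇒ sub: x + 6 = 8 or -16.
Step 4. [x + 6 = 8 or -16] peel the +6: subtract 6 from each side. So sub: x = 2 or -22.

Answer: x ∈ {-22, 2}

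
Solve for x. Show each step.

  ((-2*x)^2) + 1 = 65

Step 1. [((-2*x)^2) + 1 = 65] +1 is outermost — subtract 1 both sides ⇒ sub: (-2*x)^2 = 64.
Step 2. [(-2*x)^2 = 64] 64 ≥ 0, LHS is (·)² — take ±√ ⇒ sqrt: -2*x = 8 or -8.
Step 3. [-2*x = 8 or -8] leading coefficient -2: divide by -2. So div: x = -4 or 4.

Answer: x ∈ {-4, 4}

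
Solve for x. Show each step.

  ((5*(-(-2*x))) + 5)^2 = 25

Step 1. [((5*(-(-2*x))) + 5)^2 = 25] √ both sides: 25 ≥ 0 gives two branches ⇒ sqrt: (5*(-(-2*x))) + 5 = 5 or -5.
Step 2. [(5*(-(-2*x))) + 5 = 5 or -5] subtract 5: x sits inside (… + 5) ⇒ sub: 5*(-(-2*x)) = 0 or -10.
Step 3. [5*(-(-2*x)) = 0 or -10] divide by the outer 5. So div: -(-2*x) = 0 or -2.
Step 4. [-(-2*x) = 0 or -2] LHS negated; negate both sides, so neg: -2*x = 0 or 2.
Step 5. [-2*x = 0 or 2] divide by the outer -2. So div: x = 0 or -1.

Answer: x ∈ {-1, 0}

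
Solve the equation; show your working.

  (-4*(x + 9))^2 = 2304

Step 1. [(-4*(x + 9))^2 = 2304] 2304 ≥ 0, LHS is (·)² — take ±√ ⇒ sqrt: -4*(x + 9) = 48 or -48.
Step 2. [-4*(x + 9) = 48 or -48] -4 out front; divide by -4 ⇒ div: x + 9 = -12 or 12.
Step 3. [x + 9 = -12 or 12] 9 comes off first (subtract 9). So sub: x = -21 or 3.

Answer: x ∈ {-21, 3}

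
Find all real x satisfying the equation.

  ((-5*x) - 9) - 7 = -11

Step 1. [((-5*x) - 9) - 7 = -11] the outer -7 inverts by adding 7. So sub: (-5*x) - 9 = -4.
Step 2. [(-5*x) - 9 = -4] add 9: x sits inside (… - 9), so sub: -5*x = 5.
Step 3. [-5*x = 5] -5·(inner) — divide through by -5, so div: x = -1.

Answer: x ∈ {-1}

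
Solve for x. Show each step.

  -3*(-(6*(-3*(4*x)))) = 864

Step 1. [-3*(-(6*(-3*(4*x)))) = 864] leading coefficient -3: divide by -3. So div: -(6*(-3*(4*x))) = -288.
Step 2. [-(6*(-3*(4*x))) = -288] leading − — multiply by −1, so neg: 6*(-3*(4*x)) = 288.
Step 3. [6*(-3*(4*x)) = 288] 6 out front; divide by 6 ⇒ div: -3*(4*x) = 48.
Step 4. [-3*(4*x) = 48] LHS = -3·(…); ÷-3 both sides, so div: 4*x = -16.
Step 5. [4*x = -16] divide by the outer 4. So div: x = -4.

Answer: x ∈ {-4}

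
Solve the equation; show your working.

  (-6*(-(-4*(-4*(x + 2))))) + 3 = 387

Step 1. [(-6*(-(-4*(-4*(x + 2))))) + 3 = 387] subtract 3: x sits inside (… + 3), so sub: -6*(-(-4*(-4*(x + 2)))) = 384.
Step 2. [-6*(-(-4*(-4*(x + 2)))) = 384] -6·(inner) — divide through by -6, so div: -(-4*(-4*(x + 2))) = -64.
Step 3. [-(-4*(-4*(x + 2))) = -64] leading − — multiply by −1. So neg: -4*(-4*(x + 2)) = 64.
Step 4. [-4*(-4*(x + 2)) = 64] leading coefficient -4: divide by -4, so div: -4*(x + 2) = -16.
Step 5. [-4*(x + 2) = -16] divide by the outer -4. So div: x + 2 = 4.
Step 6. [x + 2 = 4] +2 is outermost — subtract 2 both sides ⇒ sub: x = 2.

Answer: x ∈ {2}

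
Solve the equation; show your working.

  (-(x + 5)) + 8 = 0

Step 1. [(-(x + 5)) + 8 = 0] the outer +8 inverts by subtracting 8, so sub: -(x + 5) = -8.
Step 2. [-(x + 5) = -8] flip signs both sides ⇒ neg: x + 5 = 8.
Step 3. [x + 5 = 8] 5 comes off first (subtract 5) ⇒ sub: x = 3.

Answer: x ∈ {3}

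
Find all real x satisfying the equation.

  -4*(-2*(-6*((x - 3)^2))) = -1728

Step 1. [-4*(-2*(-6*((x - 3)^2))) = -1728] -4 out front; divide by -4. So div: -2*(-6*((x - 3)^2)) = 432.
Step 2. [-2*(-6*((x - 3)^2)) = 432] leading coefficient -2: divide by -2, so div: -6*((x - 3)^2) = -216.
Step 3. [-6*((x - 3)^2) = -216] LHS = -6·(…); ÷-6 both sides, so div: (x - 3)^2 = 36.
Step 4. [(x - 3)^2 = 36] 36 ≥ 0, LHS is (·)² — take ±√, so sqrt: x - 3 = 6 or -6.
Step 5. [x - 3 = 6 or -6] add 3: x sits inside (… - 3) ⇒ sub: x = 9 or -3.

Answer: x ∈ {-3, 9}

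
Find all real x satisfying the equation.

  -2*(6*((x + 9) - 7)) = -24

Step 1. [-2*(6*((x + 9) - 7)) = -24] divide by the outer -2 ⇒ div: 6*((x + 9) - 7) = 12.
Step 2. [6*((x + 9) - 7) = 12] divide by the outer 6, so div: (x + 9) - 7 = 2.
Step 3. [(x + 9) - 7 = 2] add 7: x sits inside (… - 7) ⇒ sub: x + 9 = 9.
Step 4. [x + 9 = 9] 9 comes off first (subtract 9). So sub: x = 0.

Answer: x ∈ {0}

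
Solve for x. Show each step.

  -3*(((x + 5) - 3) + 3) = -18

Step 1. [-3*(((x + 5) - 3) + 3) = -18] -3·(inner) — divide through by -3, so div: ((x + 5) - 3) + 3 = 6.
Step 2. [((x + 5) - 3) + 3 = 6] +3 is outermost — subtract 3 both sides ⇒ sub: (x + 5) - 3 = 3.
Step 3. [(x + 5) - 3 = 3] -3 is outermost — add 3 both sides ⇒ sub: x + 5 = 6.
Step 4. [x + 5 = 6] the outer +5 inverts by subtracting 5. So sub: x = 1.

Answer: x ∈ {1}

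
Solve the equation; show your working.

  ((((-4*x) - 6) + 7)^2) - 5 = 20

Step 1. [((((-4*x) - 6) + 7)^2) - 5 = 20] add 5: x sits inside (… - 5). So sub: (((-4*x) - 6) + 7)^2 = 25.
Step 2. [(((-4*x) - 6) + 7)^2 = 25] √ both sides: 25 ≥ 0 gives two branches ⇒ sqrt: ((-4*x) - 6) + 7 = 5 or -5.
Step 3. [((-4*x) - 6) + 7 = 5 or -5] +7 is outermost — subtract 7 both sides. So sub: (-4*x) - 6 = -2 or -12.
Step 4. [(-4*x) - 6 = -2 or -12] peel the -6: add 6 from each side, so sub: -4*x = 4 or -6.
Step 5. [-4*x = 4 or -6] divide by the outer -4 ⇒ div: x = -1 or 3/2.

Answer: x ∈ {-1, 3/2}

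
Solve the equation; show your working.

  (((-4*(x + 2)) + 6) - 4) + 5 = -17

Step 1. [(((-4*(x + 2)) + 6) - 4) + 5 = -17] peel the +5: subtract 5 from each side, so sub: ((-4*(x + 2)) + 6) - 4 = -22.
Step 2. [((-4*(x + 2)) + 6) - 4 = -22] add 4: x sits inside (… - 4). So sub: (-4*(x + 2)) + 6 = -18.
Step 3. [(-4*(x + 2)) + 6 = -18] 6 comes off first (subtract 6). So sub: -4*(x + 2) = -24.
Step 4. [-4*(x + 2) = -24] leading coefficient -4: divide by -4. So div: x + 2 = 6.
Step 5. [x + 2 = 6] 2 comes off first (subtract 2), so sub: x = 4.

Answer: x ∈ {4}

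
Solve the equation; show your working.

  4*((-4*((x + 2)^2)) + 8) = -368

Step 1. [4*((-4*((x + 2)^2)) + 8) = -368] 4·(inner) — divide through by 4. So div: (-4*((x + 2)^2)) + 8 = -92.
Step 2. [(-4*((x + 2)^2)) + 8 = -92] +8 is outermost — subtract 8 both sides ⇒ sub: -4*((x + 2)^2) = -100.
Step 3. [-4*((x + 2)^2) = -100] LHS = -4·(…); ÷-4 both sides. So div: (x + 2)^2 = 25.
Step 4. [(x + 2)^2 = 25] √ both sides: 25 ≥ 0 gives two branches ⇒ sqrt: x + 2 = 5 or -5.
Step 5. [x + 2 = 5 or -5] 2 comes off first (subtract 2) ⇒ sub: x = 3 or -7.

Answer: x ∈ {-7, 3}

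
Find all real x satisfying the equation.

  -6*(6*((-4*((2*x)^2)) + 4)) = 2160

Step 1. [-6*(6*((-4*((2*x)^2)) + 4)) = 2160] -6 out front; divide by -6, so div: 6*((-4*((2*x)^2)) + 4) = -360.
Step 2. [6*((-4*((2*x)^2)) + 4) = -360] LHS = 6·(…); ÷6 both sides, so div: (-4*((2*x)^2)) + 4 = -60.
Step 3. [(-4*((2*x)^2)) + 4 = -60] peel the +4: subtract 4 from each side ⇒ sub: -4*((2*x)^2) = -64.
Step 4. [-4*((2*x)^2) = -64] LHS = -4·(…); ÷-4 both sides, so div: (2*x)^2 = 16.
Step 5. [(2*x)^2 = 16] √ both sides: 16 ≥ 0 gives two branches. So sqrt: 2*x = 4 or -4.
Step 6. [2*x = 4 or -4] 2 out front; divide by 2 ⇒ div: x = 2 or -2.

Answer: x ∈ {-2, 2}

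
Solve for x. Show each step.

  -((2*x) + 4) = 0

Step 1. [-((2*x) + 4) = 0] LHS negated; negate both sides. So neg: (2*x) + 4 = 0.
Step 2. [(2*x) + 4 = 0] common factor 2 (LHS and 0) — divide through, so factor: x + 2 = 0.
Step 3. [x + 2 = 0] 2 comes off first (subtract 2) ⇒ sub: x = -2.

Answer: x ∈ {-2}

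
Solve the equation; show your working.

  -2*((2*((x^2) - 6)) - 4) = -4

Step 1. [-2*((2*((x^2) - 6)) - 4) = -4] -2 out front; divide by -2 ⇒ div: (2*((x^2) - 6)) - 4 = 2.
Step 2. [(2*((x^2) - 6)) - 4 = 2] the outer -4 inverts by adding 4. So sub: 2*((x^2) - 6) = 6.
Step 3. [2*((x^2) - 6) = 6] LHS = 2·(…); ÷2 both sides, so div: (x^2) - 6 = 3.
Step 4. [(x^2) - 6 = 3] the outer -6 inverts by adding 6. So sub: x^2 = 9.
Step 5. [x^2 = 9] LHS squared, RHS 9 ≥ 0: apply √ (±) ⇒ sqrt: x = 3 or -3.

Answer: x ∈ {-3, 3}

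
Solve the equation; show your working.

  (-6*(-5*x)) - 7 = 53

Step 1. [(-6*(-5*x)) - 7 = 53] add 7: x sits inside (… - 7), so sub: -6*(-5*x) = 60.
Step 2. [-6*(-5*x) = 60] -6·(inner) — divide through by -6 ⇒ div: -5*x = -10.
Step 3. [-5*x = -10] -5 out front; divide by -5 ⇒ div: x = 2.

Answer: x ∈ {2}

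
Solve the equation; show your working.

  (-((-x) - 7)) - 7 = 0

Step 1. [(-((-x) - 7)) - 7 = 0] the outer -7 inverts by adding 7 ⇒ sub: -((-x) - 7) = 7.
Step 2. [-((-x) - 7) = 7] flip signs both sides, so neg: (-x) - 7 = -7.
Step 3. [(-x) - 7 = -7] the outer -7 inverts by adding 7. So sub: -x = 0.
Step 4. [-x = 0] leading − — multiply by −1. So neg: x = 0.

Answer: x ∈ {0}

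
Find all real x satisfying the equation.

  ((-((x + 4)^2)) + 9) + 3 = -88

Step 1. [((-((x + 4)^2)) + 9) + 3 = -88] peel the +3: subtract 3 from each side, so sub: (-((x + 4)^2)) + 9 = -91.
Step 2. [(-((x + 4)^2)) + 9 = -91] subtract 9: x sits inside (… + 9), so sub: -((x + 4)^2) = -100.
Step 3. [-((x + 4)^2) = -100] LHS negated; negate both sides, so neg: (x + 4)^2 = 100.
Step 4. [(x + 4)^2 = 100] LHS squared, RHS 100 ≥ 0: apply √ (±). So sqrt: x + 4 = 10 or -10.
Step 5. [x + 4 = 10 or -10] 4 comes off first (subtract 4) ⇒ sub: x = 6 or -14.

Answer: x ∈ {-14, 6}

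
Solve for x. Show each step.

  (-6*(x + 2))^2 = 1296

Step 1. [(-6*(x + 2))^2 = 1296] LHS squared, RHS 1296 ≥ 0: apply √ (±) ⇒ sqrt: -6*(x + 2) = 36 or -36.
Step 2. [-6*(x + 2) = 36 or -36] leading coefficient -6: divide by -6. So div: x + 2 = -6 or 6.
Step 3. [x + 2 = -6 or 6] +2 is outermost — subtract 2 both sides ⇒ sub: x = -8 or 4.

Answer: x ∈ {-8, 4}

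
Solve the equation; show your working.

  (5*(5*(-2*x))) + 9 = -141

Step 1. [(5*(5*(-2*x))) + 9 = -141] +9 is outermost — subtract 9 both sides ⇒ sub: 5*(5*(-2*x)) = -150.
Step 2. [5*(5*(-2*x)) = -150] leading coefficient 5: divide by 5, so div: 5*(-2*x) = -30.
Step 3. [5*(-2*x) = -30] LHS = 5·(…); ÷5 both sides ⇒ div: -2*x = -6.
Step 4. [-2*x = -6] -2 out front; divide by -2, so div: x = 3.

Answer: x ∈ {3}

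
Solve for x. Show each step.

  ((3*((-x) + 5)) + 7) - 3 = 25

Step 1. [((3*((-x) + 5)) + 7) - 3 = 25] 3 comes off first (add 3) ⇒ sub: (3*((-x) + 5)) + 7 = 28.
Step 2. [(3*((-x) + 5)) + 7 = 28] 7 comes off first (subtract 7) ⇒ sub: 3*((-x) + 5) = 21.
Step 3. [3*((-x) + 5) = 21] LHS = 3·(…); ÷3 both sides, so div: (-x) + 5 = 7.
Step 4. [(-x) + 5 = 7] peel the +5: subtract 5 from each side ⇒ sub: -x = 2.
Step 5. [-x = 2] LHS negated; negate both sides. So neg: x = -2.

Answer: x ∈ {-2}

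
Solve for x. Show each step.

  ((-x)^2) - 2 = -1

Step 1. [((-x)^2) - 2 = -1] 2 comes off first (add 2), so sub: (-x)^2 = 1.
Step 2. [(-x)^2 = 1] LHS squared, RHS 1 ≥ 0: apply √ (±), so sqrt: -x = 1 or -1.
Step 3. [-x = 1 or -1] flip signs both sides. So neg: x = -1 or 1.

Answer: x ∈ {-1, 1}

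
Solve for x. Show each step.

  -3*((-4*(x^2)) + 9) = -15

Step 1. [-3*((-4*(x^2)) + 9) = -15] -3 out front; divide by -3. So div: (-4*(x^2)) + 9 = 5.
Step 2. [(-4*(x^2)) + 9 = 5] +9 is outermost — subtract 9 both sides. So sub: -4*(x^2) = -4.
Step 3. [-4*(x^2) = -4] LHS = -4·(…); ÷-4 both sides. So div: x^2 = 1.
Step 4. [x^2 = 1] √ both sides: 1 ≥ 0 gives two branches ⇒ sqrt: x = 1 or -1.

Answer: x ∈ {-1, 1}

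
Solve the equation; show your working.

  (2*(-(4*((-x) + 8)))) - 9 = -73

Step 1. [(2*(-(4*((-x) + 8)))) - 9 = -73] the outer -9 inverts by adding 9, so sub: 2*(-(4*((-x) + 8))) = -64.
Step 2. [2*(-(4*((-x) + 8))) = -64] 2·(inner) — divide through by 2. So div: -(4*((-x) + 8)) = -32.
Step 3. [-(4*((-x) + 8)) = -32] flip signs both sides, so neg: 4*((-x) + 8) = 32.
Step 4. [4*((-x) + 8) = 32] 4·(inner) — divide through by 4, so div: (-x) + 8 = 8.
Step 5. [(-x) + 8 = 8] +8 is outermost — subtract 8 both sides ⇒ sub: -x = 0.
Step 6. [-x = 0] leading − — multiply by −1. So neg: x = 0.

Answer: x ∈ {0}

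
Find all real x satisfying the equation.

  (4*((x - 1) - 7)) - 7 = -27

Step 1. [(4*((x - 1) - 7)) - 7 = -27] 7 comes off first (add 7). So sub: 4*((x - 1) - 7) = -20.
Step 2. [4*((x - 1) - 7) = -20] leading coefficient 4: divide by 4. So div: (x - 1) - 7 = -5.
Step 3. [(x - 1) - 7 = -5] peel the -7: add 7 from each side ⇒ sub: x - 1 = 2.
Step 4. [x - 1 = 2] peel the -1: add 1 from each side. So sub: x = 3.

Answer: x ∈ {3}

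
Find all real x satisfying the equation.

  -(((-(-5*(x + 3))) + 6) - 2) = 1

Step 1. [-(((-(-5*(x + 3))) + 6) - 2) = 1] LHS negated; negate both sides ⇒ neg: ((-(-5*(x + 3))) + 6) - 2 = -1.
Step 2. [((-(-5*(x + 3))) + 6) - 2 = -1] -2 is outermost — add 2 both sides ⇒ sub: (-(-5*(x + 3))) + 6 = 1.
Step 3. [(-(-5*(x + 3))) + 6 = 1] peel the +6: subtract 6 from each side ⇒ sub: -(-5*(x + 3)) = -5.
Step 4. [-(-5*(x + 3)) = -5] leading − — multiply by −1 ⇒ neg: -5*(x + 3) = 5.
Step 5. [-5*(x + 3) = 5] -5 out front; divide by -5, so div: x + 3 = -1.
Step 6. [x + 3 = -1] the outer +3 inverts by subtracting 3. So sub: x = -4.

Answer: x ∈ {-4}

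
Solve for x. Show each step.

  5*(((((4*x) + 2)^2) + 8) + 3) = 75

Step 1. [5*(((((4*x) + 2)^2) + 8) + 3) = 75] 5·(inner) — divide through by 5 ⇒ div: ((((4*x) + 2)^2) + 8) + 3 = 15.
Step 2. [((((4*x) + 2)^2) + 8) + 3 = 15] subtract 3: x sits inside (… + 3), so sub: (((4*x) + 2)^2) + 8 = 12.
Step 3. [(((4*x) + 2)^2) + 8 = 12] peel the +8: subtract 8 from each side ⇒ sub: ((4*x) + 2)^2 = 4.
Step 4. [((4*x) + 2)^2 = 4] 4 ≥ 0, LHS is (·)² — take ±√. So sqrt: (4*x) + 2 = 2 or -2.
Step 5. [(4*x) + 2 = 2 or -2] peel the +2: subtract 2 from each side. So sub: 4*x = 0 or -4.
Step 6. [4*x = 0 or -4] LHS = 4·(…); ÷4 both sides ⇒ div: x = 0 or -1.

Answer: x ∈ {-1, 0}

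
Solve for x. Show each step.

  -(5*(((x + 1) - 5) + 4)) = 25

Step 1. [-(5*(((x + 1) - 5) + 4)) = 25] leading − — multiply by −1, so neg: 5*(((x + 1) - 5) + 4) = -25.
Step 2. [5*(((x + 1) - 5) + 4) = -25] leading coefficient 5: divide by 5 ⇒ div: ((x + 1) - 5) + 4 = -5.
Step 3. [((x + 1) - 5) + 4 = -5] the outer +4 inverts by subtracting 4. So sub: (x + 1) - 5 = -9.
Step 4. [(x + 1) - 5 = -9] -5 is outermost — add 5 both sides. So sub: x + 1 = -4.
Step 5. [x + 1 = -4] peel the +1: subtract 1 from each side. So sub: x = -5.

Answer: x ∈ {-5}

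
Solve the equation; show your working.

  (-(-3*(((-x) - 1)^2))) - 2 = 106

Step 1. [(-(-3*(((-x) - 1)^2))) - 2 = 106] add 2: x sits inside (… - 2), so sub: -(-3*(((-x) - 1)^2)) = 108.
Step 2. [-(-3*(((-x) - 1)^2)) = 108] leading − — multiply by −1. So neg: -3*(((-x) - 1)^2) = -108.
Step 3. [-3*(((-x) - 1)^2) = -108] -3 out front; divide by -3, so div: ((-x) - 1)^2 = 36.
Step 4. [((-x) - 1)^2 = 36] 36 ≥ 0, LHS is (·)² — take ±√ ⇒ sqrt: (-x) - 1 = 6 or -6.
Step 5. [(-x) - 1 = 6 or -6] add 1: x sits inside (… - 1), so sub: -x = 7 or -5.
Step 6. [-x = 7 or -5] leading − — multiply by −1. So neg: x = -7 or 5.

Answer: x ∈ {-7, 5}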